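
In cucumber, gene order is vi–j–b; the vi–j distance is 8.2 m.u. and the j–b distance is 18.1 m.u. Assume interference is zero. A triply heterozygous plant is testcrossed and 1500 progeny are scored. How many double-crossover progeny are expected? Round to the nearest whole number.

Map distances give recombination frequencies of 0.082 and 0.181 for the two intervals.
With no interference, expected double-crossover frequency = 0.082 × 0.181 = 0.01484.
Expected number = 0.01484 × 1500 = 22.26 ≈ 22.

22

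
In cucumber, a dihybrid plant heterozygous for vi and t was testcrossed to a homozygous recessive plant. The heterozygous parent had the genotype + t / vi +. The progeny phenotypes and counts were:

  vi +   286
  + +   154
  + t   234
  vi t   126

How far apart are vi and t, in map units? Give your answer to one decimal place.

The recombinant classes are + + and vi t: 154 + 126 = 280.
Recombination frequency = 280/800 = 0.3500 ≈ 35.0%, i.e. 35.0 map units.

35.0 map units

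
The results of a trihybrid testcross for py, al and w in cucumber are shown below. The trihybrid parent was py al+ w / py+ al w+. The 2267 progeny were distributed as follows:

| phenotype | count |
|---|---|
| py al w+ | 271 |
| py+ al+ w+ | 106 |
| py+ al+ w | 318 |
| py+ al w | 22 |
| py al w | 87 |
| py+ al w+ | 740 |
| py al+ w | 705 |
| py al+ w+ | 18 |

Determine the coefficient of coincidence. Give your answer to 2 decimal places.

0.62

The two rarest classes, py al+ w+ and py+ al w, are the double crossovers. Comparing them with the parentals, only the w allele has switched, so w is the middle locus and the order is py – w – al.
py–w: (589 + 40)/2267 = 0.2775; w–al: (193 + 40)/2267 = 0.1028.
Expected DCO frequency = 0.2775 × 0.1028 ≈ 0.02853; observed = 40/2267 ≈ 0.01764.
Coefficient of coincidence = 0.01764/0.02853 ≈ 0.62.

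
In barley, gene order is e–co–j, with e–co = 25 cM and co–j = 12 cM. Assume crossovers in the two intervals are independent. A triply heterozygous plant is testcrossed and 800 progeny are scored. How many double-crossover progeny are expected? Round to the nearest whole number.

24

Map distances give recombination frequencies of 0.250 and 0.120 for the two intervals.
With no interference, expected double-crossover frequency = 0.250 × 0.120 = 0.03000.
Expected number = 0.03000 × 800 = 24.00 ≈ 24.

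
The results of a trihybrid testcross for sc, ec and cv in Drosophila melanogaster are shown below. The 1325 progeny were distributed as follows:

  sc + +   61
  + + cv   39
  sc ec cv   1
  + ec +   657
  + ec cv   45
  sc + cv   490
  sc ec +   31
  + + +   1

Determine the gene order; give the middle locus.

ec

The two most frequent reciprocal classes, sc + cv and + ec +, are the parental types, so the F1 was sc + cv / + ec +.
The two rarest classes, sc ec cv and + + +, are the double crossovers. Comparing them with the parentals, only the ec allele has switched, so ec is the middle locus and the order is cv – ec – sc.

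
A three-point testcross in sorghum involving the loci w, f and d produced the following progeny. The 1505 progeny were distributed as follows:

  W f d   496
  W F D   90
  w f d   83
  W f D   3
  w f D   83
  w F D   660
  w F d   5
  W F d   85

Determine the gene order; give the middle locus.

The two most frequent reciprocal classes, W f d and w F D, are the parental types, so the F1 was W f d / w F D.
The two rarest classes, W f D and w F d, are the double crossovers. Comparing them with the parentals, only the d allele has switched, so d is the middle locus and the order is f – d – w.

d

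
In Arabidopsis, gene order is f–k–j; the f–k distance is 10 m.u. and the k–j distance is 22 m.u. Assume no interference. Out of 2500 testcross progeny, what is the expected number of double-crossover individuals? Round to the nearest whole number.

55

Map distances give recombination frequencies of 0.100 and 0.220 for the two intervals.
With no interference, expected double-crossover frequency = 0.100 × 0.220 = 0.02200.
Expected number = 0.02200 × 2500 = 55.00 ≈ 55.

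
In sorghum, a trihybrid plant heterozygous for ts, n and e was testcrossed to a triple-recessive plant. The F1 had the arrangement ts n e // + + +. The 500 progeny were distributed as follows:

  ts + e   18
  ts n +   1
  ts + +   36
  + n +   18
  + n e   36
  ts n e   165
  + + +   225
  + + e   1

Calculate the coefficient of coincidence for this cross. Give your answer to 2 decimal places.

The two rarest classes, ts n + and + + e, are the double crossovers. Comparing them with the parentals, only the e allele has switched, so e is the middle locus and the order is n – e – ts.
n–e: (36 + 2)/500 = 0.0760; e–ts: (72 + 2)/500 = 0.1480.
Expected DCO frequency = 0.0760 × 0.1480 ≈ 0.01125; observed = 2/500 ≈ 0.00400.
Coefficient of coincidence = 0.00400/0.01125 ≈ 0.36.

0.36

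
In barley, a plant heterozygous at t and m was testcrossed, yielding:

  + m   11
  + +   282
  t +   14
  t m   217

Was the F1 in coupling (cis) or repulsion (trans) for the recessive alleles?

cis

The two most frequent classes are + + (282) and t m (217); these are the parental (non-recombinant) types.
So the F1 carried + + on one chromosome and t m on the other — the recessive alleles are on the same chromosome (cis / coupling).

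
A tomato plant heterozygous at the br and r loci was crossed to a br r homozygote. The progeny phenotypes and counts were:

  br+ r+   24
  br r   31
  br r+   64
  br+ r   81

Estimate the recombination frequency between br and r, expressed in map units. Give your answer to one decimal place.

27.5 map units

The two most frequent classes, br+ r (81) and br r+ (64), are the parental types, so the F1 was br+ r / br r+.
The recombinant classes are br+ r+ and br r: 24 + 31 = 55.
Recombination frequency = 55/200 = 0.2750 ≈ 27.5%, i.e. 27.5 map units.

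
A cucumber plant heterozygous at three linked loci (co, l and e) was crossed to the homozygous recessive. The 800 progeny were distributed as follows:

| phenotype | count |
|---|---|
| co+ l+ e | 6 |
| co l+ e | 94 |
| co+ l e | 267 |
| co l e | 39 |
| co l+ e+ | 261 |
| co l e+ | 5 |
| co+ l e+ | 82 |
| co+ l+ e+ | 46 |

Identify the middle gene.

The two most frequent reciprocal classes, co l+ e+ and co+ l e, are the parental types, so the F1 was co l+ e+ / co+ l e.
The two rarest classes, co l e+ and co+ l+ e, are the double crossovers. Comparing them with the parentals, only the l allele has switched, so l is the middle locus and the order is co – l – e.

l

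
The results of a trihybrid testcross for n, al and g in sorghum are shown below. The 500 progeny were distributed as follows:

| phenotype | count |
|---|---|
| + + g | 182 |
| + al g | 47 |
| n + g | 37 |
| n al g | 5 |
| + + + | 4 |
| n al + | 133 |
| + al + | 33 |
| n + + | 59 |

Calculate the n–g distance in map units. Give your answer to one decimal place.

The two most frequent reciprocal classes, n al + and + + g, are the parental types, so the F1 was n al + / + + g.
The two rarest classes, n al g and + + +, are the double crossovers. Comparing them with the parentals, only the g allele has switched, so g is the middle locus and the order is n – g – al.
Crossovers in the n–g interval produce the single-crossover classes + al + and n + g (33 + 37 = 70) plus the double crossovers (9).
RF(n–g) = (70 + 9) / 500 = 79/500 = 0.1580 → 15.8 map units.

15.8 map units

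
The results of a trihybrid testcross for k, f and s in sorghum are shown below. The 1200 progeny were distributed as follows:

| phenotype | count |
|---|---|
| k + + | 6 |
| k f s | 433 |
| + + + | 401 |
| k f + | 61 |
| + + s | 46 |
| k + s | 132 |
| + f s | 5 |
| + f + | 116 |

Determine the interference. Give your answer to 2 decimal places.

0.57

The two most frequent reciprocal classes, + + + and k f s, are the parental types, so the F1 was + + + / k f s.
The two rarest classes, k + + and + f s, are the double crossovers. Comparing them with the parentals, only the k allele has switched, so k is the middle locus and the order is s – k – f.
s–k: (107 + 11)/1200 = 0.0983; k–f: (248 + 11)/1200 = 0.2158.
Expected DCO frequency = 0.0983 × 0.2158 ≈ 0.02121; observed = 11/1200 ≈ 0.00917.
Coefficient of coincidence = 0.00917/0.02121 ≈ 0.43; interference = 1 − 0.43 = 0.57.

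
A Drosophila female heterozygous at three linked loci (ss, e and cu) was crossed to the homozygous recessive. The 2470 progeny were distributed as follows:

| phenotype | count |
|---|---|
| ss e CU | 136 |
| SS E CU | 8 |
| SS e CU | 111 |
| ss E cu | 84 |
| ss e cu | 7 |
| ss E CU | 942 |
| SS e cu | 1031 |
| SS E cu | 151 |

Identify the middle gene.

The two most frequent reciprocal classes, SS e cu and ss E CU, are the parental types, so the F1 was SS e cu / ss E CU.
The two rarest classes, ss e cu and SS E CU, are the double crossovers. Comparing them with the parentals, only the ss allele has switched, so ss is the middle locus and the order is e – ss – cu.

ss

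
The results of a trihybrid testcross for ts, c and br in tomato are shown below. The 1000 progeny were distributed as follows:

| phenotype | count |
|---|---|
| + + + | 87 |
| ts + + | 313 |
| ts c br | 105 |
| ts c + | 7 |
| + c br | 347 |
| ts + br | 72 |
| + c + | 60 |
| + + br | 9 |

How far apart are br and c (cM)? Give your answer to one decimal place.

14.8 cM

The two most frequent reciprocal classes, ts + + and + c br, are the parental types, so the F1 was ts + + / + c br.
The two rarest classes, ts c + and + + br, are the double crossovers. Comparing them with the parentals, only the c allele has switched, so c is the middle locus and the order is br – c – ts.
Crossovers in the br–c interval produce the single-crossover classes ts + br and + c + (72 + 60 = 132) plus the double crossovers (16).
RF(br–c) = (132 + 16) / 1000 = 148/1000 = 0.1480 → 14.8 cM.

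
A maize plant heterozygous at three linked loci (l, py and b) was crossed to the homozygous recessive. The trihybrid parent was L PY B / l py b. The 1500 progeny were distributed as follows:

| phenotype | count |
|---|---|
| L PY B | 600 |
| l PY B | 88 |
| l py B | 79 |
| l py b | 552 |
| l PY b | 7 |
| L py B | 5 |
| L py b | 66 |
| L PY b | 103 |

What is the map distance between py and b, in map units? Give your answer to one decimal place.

The two rarest classes, L py B and l PY b, are the double crossovers. Comparing them with the parentals, only the py allele has switched, so py is the middle locus and the order is l – py – b.
Crossovers in the py–b interval produce the single-crossover classes L PY b and l py B (103 + 79 = 182) plus the double crossovers (12).
RF(py–b) = (182 + 12) / 1500 = 194/1500 = 0.1293 → 12.9 map units.

12.9 map units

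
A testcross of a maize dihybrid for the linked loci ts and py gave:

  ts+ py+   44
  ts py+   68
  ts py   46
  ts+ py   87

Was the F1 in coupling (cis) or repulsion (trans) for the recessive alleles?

The two most frequent classes are ts+ py (87) and ts py+ (68); these are the parental (non-recombinant) types.
So the F1 carried ts+ py on one chromosome and ts py+ on the other — the recessive alleles are on opposite chromosomes (trans / repulsion).

trans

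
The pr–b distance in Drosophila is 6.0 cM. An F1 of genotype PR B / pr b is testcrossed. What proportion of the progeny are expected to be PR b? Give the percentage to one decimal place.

A map distance of 6.0 cM corresponds to a recombination frequency of 0.060.
The F1 is PR B / pr b, so PR b is a recombinant gamete class with expected frequency r/2 = 0.060/2 = 0.0300.
That is 0.0300 = 3.0% of the progeny.

3.0%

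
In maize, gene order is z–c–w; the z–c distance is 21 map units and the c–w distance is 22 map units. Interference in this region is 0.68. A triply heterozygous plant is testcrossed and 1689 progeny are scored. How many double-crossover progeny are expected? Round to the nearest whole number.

25

Map distances give recombination frequencies of 0.210 and 0.220 for the two intervals.
With interference 0.68 (so coincidence = 0.32), expected double-crossover frequency = 0.210 × 0.220 × 0.32 = 0.01478.
Expected number = 0.01478 × 1689 = 24.97 ≈ 25.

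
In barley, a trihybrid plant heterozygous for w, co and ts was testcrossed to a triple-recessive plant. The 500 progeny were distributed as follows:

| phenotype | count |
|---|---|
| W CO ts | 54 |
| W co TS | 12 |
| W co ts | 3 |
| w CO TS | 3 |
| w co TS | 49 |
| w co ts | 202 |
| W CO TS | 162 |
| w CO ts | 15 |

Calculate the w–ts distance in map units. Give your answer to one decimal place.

21.8 map units

The two most frequent reciprocal classes, w co ts and W CO TS, are the parental types, so the F1 was w co ts / W CO TS.
The two rarest classes, W co ts and w CO TS, are the double crossovers. Comparing them with the parentals, only the w allele has switched, so w is the middle locus and the order is co – w – ts.
Crossovers in the w–ts interval produce the single-crossover classes w co TS and W CO ts (49 + 54 = 103) plus the double crossovers (6).
RF(w–ts) = (103 + 6) / 500 = 109/500 = 0.2180 → 21.8 map units.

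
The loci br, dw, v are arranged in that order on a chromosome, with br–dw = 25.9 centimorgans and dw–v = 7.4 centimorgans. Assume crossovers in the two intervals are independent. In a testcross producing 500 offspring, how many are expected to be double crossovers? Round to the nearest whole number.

10

Map distances give recombination frequencies of 0.259 and 0.074 for the two intervals.
With no interference, expected double-crossover frequency = 0.259 × 0.074 = 0.01917.
Expected number = 0.01917 × 500 = 9.58 ≈ 10.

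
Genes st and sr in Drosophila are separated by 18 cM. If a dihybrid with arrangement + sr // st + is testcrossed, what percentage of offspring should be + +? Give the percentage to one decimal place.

A map distance of 18 cM corresponds to a recombination frequency of 0.180.
The F1 is + sr / st +, so + + is a recombinant gamete class with expected frequency r/2 = 0.180/2 = 0.0900.
That is 0.0900 = 9.0% of the progeny.

9.0%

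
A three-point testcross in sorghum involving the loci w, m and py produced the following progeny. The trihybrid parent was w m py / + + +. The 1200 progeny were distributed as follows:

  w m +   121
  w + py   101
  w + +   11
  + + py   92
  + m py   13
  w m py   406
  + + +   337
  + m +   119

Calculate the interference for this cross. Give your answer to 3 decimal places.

The two rarest classes, + m py and w + +, are the double crossovers. Comparing them with the parentals, only the w allele has switched, so w is the middle locus and the order is m – w – py.
m–w: (220 + 24)/1200 = 0.2033; w–py: (213 + 24)/1200 = 0.1975.
Expected DCO frequency = 0.2033 × 0.1975 ≈ 0.04015; observed = 24/1200 ≈ 0.02000.
Coefficient of coincidence = 0.02000/0.04015 ≈ 0.498; interference = 1 − 0.498 = 0.502.

0.502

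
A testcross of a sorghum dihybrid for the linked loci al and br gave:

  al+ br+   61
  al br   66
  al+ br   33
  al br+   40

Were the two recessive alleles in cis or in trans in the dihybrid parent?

The two most frequent classes are al+ br+ (61) and al br (66); these are the parental (non-recombinant) types.
So the F1 carried al+ br+ on one chromosome and al br on the other — the recessive alleles are on the same chromosome (cis / coupling).

cis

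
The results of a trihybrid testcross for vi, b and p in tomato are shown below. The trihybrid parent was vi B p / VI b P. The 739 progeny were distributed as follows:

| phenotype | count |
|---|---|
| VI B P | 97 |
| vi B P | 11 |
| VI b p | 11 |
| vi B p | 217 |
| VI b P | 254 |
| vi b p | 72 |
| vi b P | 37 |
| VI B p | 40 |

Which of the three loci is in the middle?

The two rarest classes, vi B P and VI b p, are the double crossovers. Comparing them with the parentals, only the p allele has switched, so p is the middle locus and the order is vi – p – b.

p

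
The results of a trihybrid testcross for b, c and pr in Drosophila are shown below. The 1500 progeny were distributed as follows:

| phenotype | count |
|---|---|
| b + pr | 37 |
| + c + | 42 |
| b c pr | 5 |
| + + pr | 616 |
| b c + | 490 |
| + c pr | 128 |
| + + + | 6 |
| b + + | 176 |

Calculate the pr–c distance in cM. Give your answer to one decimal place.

21.0 cM

The two most frequent reciprocal classes, b c + and + + pr, are the parental types, so the F1 was b c + / + + pr.
The two rarest classes, b c pr and + + +, are the double crossovers. Comparing them with the parentals, only the pr allele has switched, so pr is the middle locus and the order is b – pr – c.
Crossovers in the pr–c interval produce the single-crossover classes b + + and + c pr (176 + 128 = 304) plus the double crossovers (11).
RF(pr–c) = (304 + 11) / 1500 = 315/1500 = 0.2100 → 21.0 cM.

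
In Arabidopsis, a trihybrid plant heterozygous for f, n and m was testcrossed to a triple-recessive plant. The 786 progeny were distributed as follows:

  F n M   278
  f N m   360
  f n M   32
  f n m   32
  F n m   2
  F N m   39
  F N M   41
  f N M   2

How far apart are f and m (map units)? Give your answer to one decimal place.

The two most frequent reciprocal classes, f N m and F n M, are the parental types, so the F1 was f N m / F n M.
The two rarest classes, f N M and F n m, are the double crossovers. Comparing them with the parentals, only the m allele has switched, so m is the middle locus and the order is f – m – n.
Crossovers in the f–m interval produce the single-crossover classes F N m and f n M (39 + 32 = 71) plus the double crossovers (4).
RF(f–m) = (71 + 4) / 786 = 75/786 = 0.0954 → 9.5 map units.

9.5 map units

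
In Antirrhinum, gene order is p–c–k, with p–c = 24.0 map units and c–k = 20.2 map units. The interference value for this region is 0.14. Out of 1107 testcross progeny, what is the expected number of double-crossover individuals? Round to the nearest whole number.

Map distances give recombination frequencies of 0.240 and 0.202 for the two intervals.
With interference 0.14 (so coincidence = 0.86), expected double-crossover frequency = 0.240 × 0.202 × 0.86 = 0.04169.
Expected number = 0.04169 × 1107 = 46.15 ≈ 46.

46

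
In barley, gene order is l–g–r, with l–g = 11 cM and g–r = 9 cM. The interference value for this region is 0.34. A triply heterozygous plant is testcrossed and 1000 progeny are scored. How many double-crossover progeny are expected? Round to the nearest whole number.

Map distances give recombination frequencies of 0.110 and 0.090 for the two intervals.
With interference 0.34 (so coincidence = 0.66), expected double-crossover frequency = 0.110 × 0.090 × 0.66 = 0.00653.
Expected number = 0.00653 × 1000 = 6.53 ≈ 7.

7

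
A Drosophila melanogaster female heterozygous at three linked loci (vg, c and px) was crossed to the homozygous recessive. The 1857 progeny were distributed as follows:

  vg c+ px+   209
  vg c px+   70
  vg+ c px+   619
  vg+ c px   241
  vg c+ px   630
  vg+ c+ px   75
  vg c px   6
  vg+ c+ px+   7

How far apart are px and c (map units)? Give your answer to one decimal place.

The two most frequent reciprocal classes, vg+ c px+ and vg c+ px, are the parental types, so the F1 was vg+ c px+ / vg c+ px.
The two rarest classes, vg+ c+ px+ and vg c px, are the double crossovers. Comparing them with the parentals, only the c allele has switched, so c is the middle locus and the order is vg – c – px.
Crossovers in the c–px interval produce the single-crossover classes vg+ c px and vg c+ px+ (241 + 209 = 450) plus the double crossovers (13).
RF(c–px) = (450 + 13) / 1857 = 463/1857 = 0.2493 → 24.9 map units.

24.9 map units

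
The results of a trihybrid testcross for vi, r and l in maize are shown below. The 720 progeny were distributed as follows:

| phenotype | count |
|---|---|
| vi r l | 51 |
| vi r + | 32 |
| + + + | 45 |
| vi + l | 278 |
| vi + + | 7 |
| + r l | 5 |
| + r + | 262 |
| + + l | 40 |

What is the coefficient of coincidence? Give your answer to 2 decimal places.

0.95

The two most frequent reciprocal classes, vi + l and + r +, are the parental types, so the F1 was vi + l / + r +.
The two rarest classes, vi + + and + r l, are the double crossovers. Comparing them with the parentals, only the l allele has switched, so l is the middle locus and the order is vi – l – r.
vi–l: (72 + 12)/720 = 0.1167; l–r: (96 + 12)/720 = 0.1500.
Expected DCO frequency = 0.1167 × 0.1500 ≈ 0.01750; observed = 12/720 ≈ 0.01667.
Coefficient of coincidence = 0.01667/0.01750 ≈ 0.95.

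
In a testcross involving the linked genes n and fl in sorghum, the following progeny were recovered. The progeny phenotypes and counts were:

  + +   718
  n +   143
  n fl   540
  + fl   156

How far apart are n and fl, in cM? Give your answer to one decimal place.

19.2 cM

The two most frequent classes, + + (718) and n fl (540), are the parental types, so the F1 was + + / n fl.
The recombinant classes are + fl and n +: 156 + 143 = 299.
Recombination frequency = 299/1557 = 0.1920 ≈ 19.2%, i.e. 19.2 cM.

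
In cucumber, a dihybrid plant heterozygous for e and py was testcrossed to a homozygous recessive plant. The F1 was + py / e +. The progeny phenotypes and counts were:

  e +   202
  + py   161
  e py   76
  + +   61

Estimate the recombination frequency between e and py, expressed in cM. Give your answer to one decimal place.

27.4 cM

The recombinant classes are + + and e py: 61 + 76 = 137.
Recombination frequency = 137/500 = 0.2740 ≈ 27.4%, i.e. 27.4 cM.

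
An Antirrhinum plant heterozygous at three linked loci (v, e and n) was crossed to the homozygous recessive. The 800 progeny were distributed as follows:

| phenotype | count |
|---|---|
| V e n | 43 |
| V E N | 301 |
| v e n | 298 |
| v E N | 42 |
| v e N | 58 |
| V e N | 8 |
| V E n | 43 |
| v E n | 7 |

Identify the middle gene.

The two most frequent reciprocal classes, v e n and V E N, are the parental types, so the F1 was v e n / V E N.
The two rarest classes, v E n and V e N, are the double crossovers. Comparing them with the parentals, only the e allele has switched, so e is the middle locus and the order is v – e – n.

e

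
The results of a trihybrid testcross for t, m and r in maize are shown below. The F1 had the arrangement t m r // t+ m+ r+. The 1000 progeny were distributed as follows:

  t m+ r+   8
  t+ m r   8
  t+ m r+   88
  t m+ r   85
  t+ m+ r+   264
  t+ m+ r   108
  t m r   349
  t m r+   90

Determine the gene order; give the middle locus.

The two rarest classes, t+ m r and t m+ r+, are the double crossovers. Comparing them with the parentals, only the t allele has switched, so t is the middle locus and the order is m – t – r.

t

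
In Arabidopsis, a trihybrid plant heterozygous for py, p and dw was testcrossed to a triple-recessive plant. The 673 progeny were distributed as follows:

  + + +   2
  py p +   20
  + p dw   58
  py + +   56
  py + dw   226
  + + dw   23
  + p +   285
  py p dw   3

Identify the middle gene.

p

The two most frequent reciprocal classes, py + dw and + p +, are the parental types, so the F1 was py + dw / + p +.
The two rarest classes, py p dw and + + +, are the double crossovers. Comparing them with the parentals, only the p allele has switched, so p is the middle locus and the order is dw – p – py.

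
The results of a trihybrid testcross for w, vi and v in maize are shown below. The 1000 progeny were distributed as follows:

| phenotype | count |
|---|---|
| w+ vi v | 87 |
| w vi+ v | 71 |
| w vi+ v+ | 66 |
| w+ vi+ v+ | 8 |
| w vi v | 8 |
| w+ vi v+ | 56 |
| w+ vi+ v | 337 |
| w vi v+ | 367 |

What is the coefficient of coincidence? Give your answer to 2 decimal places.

The two most frequent reciprocal classes, w+ vi+ v and w vi v+, are the parental types, so the F1 was w+ vi+ v / w vi v+.
The two rarest classes, w+ vi+ v+ and w vi v, are the double crossovers. Comparing them with the parentals, only the v allele has switched, so v is the middle locus and the order is vi – v – w.
vi–v: (153 + 16)/1000 = 0.1690; v–w: (127 + 16)/1000 = 0.1430.
Expected DCO frequency = 0.1690 × 0.1430 ≈ 0.02417; observed = 16/1000 ≈ 0.01600.
Coefficient of coincidence = 0.01600/0.02417 ≈ 0.66.

0.66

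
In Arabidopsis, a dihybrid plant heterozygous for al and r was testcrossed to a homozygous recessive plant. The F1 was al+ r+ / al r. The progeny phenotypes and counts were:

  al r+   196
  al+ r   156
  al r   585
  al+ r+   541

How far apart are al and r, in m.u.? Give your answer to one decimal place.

23.8 m.u.

The recombinant classes are al+ r and al r+: 156 + 196 = 352.
Recombination frequency = 352/1478 = 0.2382 ≈ 23.8%, i.e. 23.8 m.u.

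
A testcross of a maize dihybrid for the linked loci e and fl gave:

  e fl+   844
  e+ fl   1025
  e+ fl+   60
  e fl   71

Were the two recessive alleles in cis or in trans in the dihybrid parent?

trans

The two most frequent classes are e+ fl (1025) and e fl+ (844); these are the parental (non-recombinant) types.
So the F1 carried e+ fl on one chromosome and e fl+ on the other — the recessive alleles are on opposite chromosomes (trans / repulsion).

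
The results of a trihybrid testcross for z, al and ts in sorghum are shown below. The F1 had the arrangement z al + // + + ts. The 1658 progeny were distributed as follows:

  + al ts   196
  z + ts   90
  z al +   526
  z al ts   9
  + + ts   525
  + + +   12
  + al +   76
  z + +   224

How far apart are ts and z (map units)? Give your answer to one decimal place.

11.3 map units

The two rarest classes, z al ts and + + +, are the double crossovers. Comparing them with the parentals, only the ts allele has switched, so ts is the middle locus and the order is al – ts – z.
Crossovers in the ts–z interval produce the single-crossover classes + al + and z + ts (76 + 90 = 166) plus the double crossovers (21).
RF(ts–z) = (166 + 21) / 1658 = 187/1658 = 0.1128 → 11.3 map units.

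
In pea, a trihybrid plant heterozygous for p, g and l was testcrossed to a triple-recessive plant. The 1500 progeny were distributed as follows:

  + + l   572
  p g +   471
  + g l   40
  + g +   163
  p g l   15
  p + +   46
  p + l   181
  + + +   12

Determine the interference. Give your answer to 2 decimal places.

0.03

The two most frequent reciprocal classes, + + l and p g +, are the parental types, so the F1 was + + l / p g +.
The two rarest classes, + + + and p g l, are the double crossovers. Comparing them with the parentals, only the l allele has switched, so l is the middle locus and the order is p – l – g.
p–l: (344 + 27)/1500 = 0.2473; l–g: (86 + 27)/1500 = 0.0753.
Expected DCO frequency = 0.2473 × 0.0753 ≈ 0.01862; observed = 27/1500 ≈ 0.01800.
Coefficient of coincidence = 0.01800/0.01862 ≈ 0.97; interference = 1 − 0.97 = 0.03.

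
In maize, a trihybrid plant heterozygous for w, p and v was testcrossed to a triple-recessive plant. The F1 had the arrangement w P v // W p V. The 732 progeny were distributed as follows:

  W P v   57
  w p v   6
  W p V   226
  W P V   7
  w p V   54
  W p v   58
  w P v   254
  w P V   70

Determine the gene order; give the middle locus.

The two rarest classes, w p v and W P V, are the double crossovers. Comparing them with the parentals, only the p allele has switched, so p is the middle locus and the order is w – p – v.

p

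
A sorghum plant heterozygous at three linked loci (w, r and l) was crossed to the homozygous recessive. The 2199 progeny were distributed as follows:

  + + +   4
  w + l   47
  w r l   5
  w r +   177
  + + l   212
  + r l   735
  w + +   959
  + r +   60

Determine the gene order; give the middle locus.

The two most frequent reciprocal classes, w + + and + r l, are the parental types, so the F1 was w + + / + r l.
The two rarest classes, + + + and w r l, are the double crossovers. Comparing them with the parentals, only the w allele has switched, so w is the middle locus and the order is r – w – l.

w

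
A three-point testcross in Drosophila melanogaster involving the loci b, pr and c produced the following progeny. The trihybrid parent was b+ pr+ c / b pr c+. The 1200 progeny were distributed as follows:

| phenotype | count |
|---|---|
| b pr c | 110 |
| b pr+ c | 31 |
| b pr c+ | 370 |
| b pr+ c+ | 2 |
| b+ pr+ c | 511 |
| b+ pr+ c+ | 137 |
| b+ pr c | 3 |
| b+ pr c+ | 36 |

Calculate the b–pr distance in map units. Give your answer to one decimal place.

The two rarest classes, b+ pr c and b pr+ c+, are the double crossovers. Comparing them with the parentals, only the pr allele has switched, so pr is the middle locus and the order is c – pr – b.
Crossovers in the pr–b interval produce the single-crossover classes b pr+ c and b+ pr c+ (31 + 36 = 67) plus the double crossovers (5).
RF(pr–b) = (67 + 5) / 1200 = 72/1200 = 0.0600 → 6.0 map units.

6.0 map units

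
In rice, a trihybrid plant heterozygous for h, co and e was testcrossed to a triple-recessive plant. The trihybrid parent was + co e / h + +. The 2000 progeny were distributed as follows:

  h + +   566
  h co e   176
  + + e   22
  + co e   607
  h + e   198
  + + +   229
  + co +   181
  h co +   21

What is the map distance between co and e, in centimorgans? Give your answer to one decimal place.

21.1 centimorgans

The two rarest classes, + + e and h co +, are the double crossovers. Comparing them with the parentals, only the co allele has switched, so co is the middle locus and the order is h – co – e.
Crossovers in the co–e interval produce the single-crossover classes + co + and h + e (181 + 198 = 379) plus the double crossovers (43).
RF(co–e) = (379 + 43) / 2000 = 422/2000 = 0.2110 → 21.1 centimorgans.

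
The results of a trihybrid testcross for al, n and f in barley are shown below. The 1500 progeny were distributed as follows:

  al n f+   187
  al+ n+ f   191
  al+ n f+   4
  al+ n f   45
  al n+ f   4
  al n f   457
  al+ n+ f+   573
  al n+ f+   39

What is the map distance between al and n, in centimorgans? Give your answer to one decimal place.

6.1 centimorgans

The two most frequent reciprocal classes, al n f and al+ n+ f+, are the parental types, so the F1 was al n f / al+ n+ f+.
The two rarest classes, al n+ f and al+ n f+, are the double crossovers. Comparing them with the parentals, only the n allele has switched, so n is the middle locus and the order is al – n – f.
Crossovers in the al–n interval produce the single-crossover classes al+ n f and al n+ f+ (45 + 39 = 84) plus the double crossovers (8).
RF(al–n) = (84 + 8) / 1500 = 92/1500 = 0.0613 → 6.1 centimorgans.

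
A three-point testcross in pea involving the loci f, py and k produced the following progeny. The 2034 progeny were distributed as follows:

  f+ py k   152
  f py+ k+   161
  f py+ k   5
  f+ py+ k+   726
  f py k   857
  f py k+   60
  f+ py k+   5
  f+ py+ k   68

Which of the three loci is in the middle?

py

The two most frequent reciprocal classes, f+ py+ k+ and f py k, are the parental types, so the F1 was f+ py+ k+ / f py k.
The two rarest classes, f+ py k+ and f py+ k, are the double crossovers. Comparing them with the parentals, only the py allele has switched, so py is the middle locus and the order is f – py – k.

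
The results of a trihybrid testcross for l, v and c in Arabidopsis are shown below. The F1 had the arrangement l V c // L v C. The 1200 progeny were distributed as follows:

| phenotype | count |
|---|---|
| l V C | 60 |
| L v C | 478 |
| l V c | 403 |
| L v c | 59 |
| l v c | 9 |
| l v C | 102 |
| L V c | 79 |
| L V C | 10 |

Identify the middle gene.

v

The two rarest classes, l v c and L V C, are the double crossovers. Comparing them with the parentals, only the v allele has switched, so v is the middle locus and the order is l – v – c.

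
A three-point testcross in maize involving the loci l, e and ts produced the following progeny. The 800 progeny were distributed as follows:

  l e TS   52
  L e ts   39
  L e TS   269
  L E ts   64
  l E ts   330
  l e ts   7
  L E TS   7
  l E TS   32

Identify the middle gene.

e

The two most frequent reciprocal classes, L e TS and l E ts, are the parental types, so the F1 was L e TS / l E ts.
The two rarest classes, L E TS and l e ts, are the double crossovers. Comparing them with the parentals, only the e allele has switched, so e is the middle locus and the order is ts – e – l.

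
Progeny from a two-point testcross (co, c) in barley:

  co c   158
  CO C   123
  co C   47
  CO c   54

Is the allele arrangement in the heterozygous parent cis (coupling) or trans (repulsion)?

The two most frequent classes are CO C (123) and co c (158); these are the parental (non-recombinant) types.
So the F1 carried CO C on one chromosome and co c on the other — the recessive alleles are on the same chromosome (cis / coupling).

cis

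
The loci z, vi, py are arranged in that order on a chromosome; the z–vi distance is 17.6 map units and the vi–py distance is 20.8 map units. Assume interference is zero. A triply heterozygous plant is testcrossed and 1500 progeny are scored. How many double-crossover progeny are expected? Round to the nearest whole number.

Map distances give recombination frequencies of 0.176 and 0.208 for the two intervals.
With no interference, expected double-crossover frequency = 0.176 × 0.208 = 0.03661.
Expected number = 0.03661 × 1500 = 54.91 ≈ 55.

55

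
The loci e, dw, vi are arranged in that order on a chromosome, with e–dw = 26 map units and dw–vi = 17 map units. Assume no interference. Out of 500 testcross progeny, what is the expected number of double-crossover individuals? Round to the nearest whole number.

Map distances give recombination frequencies of 0.260 and 0.170 for the two intervals.
With no interference, expected double-crossover frequency = 0.260 × 0.170 = 0.04420.
Expected number = 0.04420 × 500 = 22.10 ≈ 22.

22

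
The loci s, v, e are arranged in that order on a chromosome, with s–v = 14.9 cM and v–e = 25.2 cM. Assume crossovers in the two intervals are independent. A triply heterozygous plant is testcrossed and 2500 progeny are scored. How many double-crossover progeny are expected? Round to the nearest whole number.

94

Map distances give recombination frequencies of 0.149 and 0.252 for the two intervals.
With no interference, expected double-crossover frequency = 0.149 × 0.252 = 0.03755.
Expected number = 0.03755 × 2500 = 93.87 ≈ 94.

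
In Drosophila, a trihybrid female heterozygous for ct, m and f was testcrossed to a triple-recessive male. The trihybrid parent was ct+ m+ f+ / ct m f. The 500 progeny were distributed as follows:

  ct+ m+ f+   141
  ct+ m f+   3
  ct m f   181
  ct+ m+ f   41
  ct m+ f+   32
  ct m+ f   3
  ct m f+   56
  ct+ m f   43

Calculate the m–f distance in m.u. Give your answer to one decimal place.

20.6 m.u.

The two rarest classes, ct+ m f+ and ct m+ f, are the double crossovers. Comparing them with the parentals, only the m allele has switched, so m is the middle locus and the order is f – m – ct.
Crossovers in the f–m interval produce the single-crossover classes ct+ m+ f and ct m f+ (41 + 56 = 97) plus the double crossovers (6).
RF(f–m) = (97 + 6) / 500 = 103/500 = 0.2060 → 20.6 m.u.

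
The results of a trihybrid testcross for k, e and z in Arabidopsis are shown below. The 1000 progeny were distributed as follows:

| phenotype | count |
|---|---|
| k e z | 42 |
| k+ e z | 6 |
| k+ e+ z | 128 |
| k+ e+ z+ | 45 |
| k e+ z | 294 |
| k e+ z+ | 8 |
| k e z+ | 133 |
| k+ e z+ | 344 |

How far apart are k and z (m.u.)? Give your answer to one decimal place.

The two most frequent reciprocal classes, k+ e z+ and k e+ z, are the parental types, so the F1 was k+ e z+ / k e+ z.
The two rarest classes, k+ e z and k e+ z+, are the double crossovers. Comparing them with the parentals, only the z allele has switched, so z is the middle locus and the order is e – z – k.
Crossovers in the z–k interval produce the single-crossover classes k e z+ and k+ e+ z (133 + 128 = 261) plus the double crossovers (14).
RF(z–k) = (261 + 14) / 1000 = 275/1000 = 0.2750 → 27.5 m.u.

27.5 m.u.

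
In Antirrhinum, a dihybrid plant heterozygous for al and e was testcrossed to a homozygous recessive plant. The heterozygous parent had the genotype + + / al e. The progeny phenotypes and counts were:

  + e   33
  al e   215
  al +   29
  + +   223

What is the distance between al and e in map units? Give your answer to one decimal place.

The recombinant classes are + e and al +: 33 + 29 = 62.
Recombination frequency = 62/500 = 0.1240 ≈ 12.4%, i.e. 12.4 map units.

12.4 map units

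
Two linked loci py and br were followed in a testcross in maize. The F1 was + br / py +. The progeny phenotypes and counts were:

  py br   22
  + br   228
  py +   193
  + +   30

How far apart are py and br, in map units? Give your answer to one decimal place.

The recombinant classes are + + and py br: 30 + 22 = 52.
Recombination frequency = 52/473 = 0.1099 ≈ 11.0%, i.e. 11.0 map units.

11.0 map units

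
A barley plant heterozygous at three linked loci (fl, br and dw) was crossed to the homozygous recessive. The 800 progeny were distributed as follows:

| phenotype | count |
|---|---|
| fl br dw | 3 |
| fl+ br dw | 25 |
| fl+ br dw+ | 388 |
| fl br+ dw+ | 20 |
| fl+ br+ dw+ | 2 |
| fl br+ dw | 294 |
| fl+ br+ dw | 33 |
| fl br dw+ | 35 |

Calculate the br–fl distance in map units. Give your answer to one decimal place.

9.1 map units

The two most frequent reciprocal classes, fl br+ dw and fl+ br dw+, are the parental types, so the F1 was fl br+ dw / fl+ br dw+.
The two rarest classes, fl br dw and fl+ br+ dw+, are the double crossovers. Comparing them with the parentals, only the br allele has switched, so br is the middle locus and the order is fl – br – dw.
Crossovers in the fl–br interval produce the single-crossover classes fl+ br+ dw and fl br dw+ (33 + 35 = 68) plus the double crossovers (5).
RF(fl–br) = (68 + 5) / 800 = 73/800 = 0.0912 → 9.1 map units.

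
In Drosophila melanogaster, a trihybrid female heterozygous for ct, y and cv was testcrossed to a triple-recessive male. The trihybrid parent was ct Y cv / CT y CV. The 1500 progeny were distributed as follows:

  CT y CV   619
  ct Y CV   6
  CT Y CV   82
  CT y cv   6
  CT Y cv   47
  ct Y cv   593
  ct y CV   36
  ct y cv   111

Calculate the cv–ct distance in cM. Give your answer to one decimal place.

6.3 cM

The two rarest classes, ct Y CV and CT y cv, are the double crossovers. Comparing them with the parentals, only the cv allele has switched, so cv is the middle locus and the order is ct – cv – y.
Crossovers in the ct–cv interval produce the single-crossover classes CT Y cv and ct y CV (47 + 36 = 83) plus the double crossovers (12).
RF(ct–cv) = (83 + 12) / 1500 = 95/1500 = 0.0633 → 6.3 cM.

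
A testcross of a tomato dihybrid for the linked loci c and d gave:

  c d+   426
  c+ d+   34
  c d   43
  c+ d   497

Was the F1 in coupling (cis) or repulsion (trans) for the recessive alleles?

The two most frequent classes are c+ d (497) and c d+ (426); these are the parental (non-recombinant) types.
So the F1 carried c+ d on one chromosome and c d+ on the other — the recessive alleles are on opposite chromosomes (trans / repulsion).

trans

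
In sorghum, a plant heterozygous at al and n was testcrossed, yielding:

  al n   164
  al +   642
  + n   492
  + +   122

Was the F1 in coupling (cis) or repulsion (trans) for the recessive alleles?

The two most frequent classes are + n (492) and al + (642); these are the parental (non-recombinant) types.
So the F1 carried + n on one chromosome and al + on the other — the recessive alleles are on opposite chromosomes (trans / repulsion).

trans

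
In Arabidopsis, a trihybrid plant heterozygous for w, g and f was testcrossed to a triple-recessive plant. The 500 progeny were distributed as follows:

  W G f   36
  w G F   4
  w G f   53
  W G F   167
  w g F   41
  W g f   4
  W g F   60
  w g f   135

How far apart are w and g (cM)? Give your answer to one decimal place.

24.2 cM

The two most frequent reciprocal classes, W G F and w g f, are the parental types, so the F1 was W G F / w g f.
The two rarest classes, w G F and W g f, are the double crossovers. Comparing them with the parentals, only the w allele has switched, so w is the middle locus and the order is g – w – f.
Crossovers in the g–w interval produce the single-crossover classes W g F and w G f (60 + 53 = 113) plus the double crossovers (8).
RF(g–w) = (113 + 8) / 500 = 121/500 = 0.2420 → 24.2 cM.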